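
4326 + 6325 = 10651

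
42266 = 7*6038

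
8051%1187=929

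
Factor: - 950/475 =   -  2^1 = -  2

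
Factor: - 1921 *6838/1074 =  - 3^( - 1)*13^1 * 17^1 * 113^1*179^( - 1) * 263^1 = - 6567899/537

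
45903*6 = 275418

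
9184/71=129 + 25/71 = 129.35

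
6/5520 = 1/920=0.00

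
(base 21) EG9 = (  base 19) I12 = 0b1100101110111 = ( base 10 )6519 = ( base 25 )AAJ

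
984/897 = 1+ 29/299=1.10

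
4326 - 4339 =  - 13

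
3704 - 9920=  - 6216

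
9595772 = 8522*1126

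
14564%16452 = 14564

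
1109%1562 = 1109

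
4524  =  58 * 78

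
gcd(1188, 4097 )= 1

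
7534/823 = 7534/823=9.15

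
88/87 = 88/87 =1.01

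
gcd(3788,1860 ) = 4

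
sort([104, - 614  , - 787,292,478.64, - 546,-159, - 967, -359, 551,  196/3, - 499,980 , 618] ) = [ - 967 , - 787, - 614,-546 , - 499,  -  359, - 159, 196/3,104, 292, 478.64,551,618, 980] 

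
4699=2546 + 2153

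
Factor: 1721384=2^3*7^1*59^1*521^1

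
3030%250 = 30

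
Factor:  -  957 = - 3^1*11^1*29^1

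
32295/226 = 32295/226  =  142.90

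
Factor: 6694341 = 3^1*2231447^1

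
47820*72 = 3443040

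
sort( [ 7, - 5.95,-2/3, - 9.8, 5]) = [ - 9.8,-5.95, - 2/3,5,  7] 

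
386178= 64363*6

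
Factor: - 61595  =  -5^1*97^1 * 127^1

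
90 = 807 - 717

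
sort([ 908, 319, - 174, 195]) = [  -  174, 195  ,  319,908]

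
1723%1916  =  1723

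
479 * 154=73766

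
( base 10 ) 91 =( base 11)83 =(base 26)3d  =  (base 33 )2P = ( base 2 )1011011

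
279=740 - 461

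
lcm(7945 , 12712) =63560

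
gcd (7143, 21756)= 3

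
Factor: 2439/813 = 3^1 = 3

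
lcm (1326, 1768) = 5304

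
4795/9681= 685/1383=0.50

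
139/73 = 1+66/73 = 1.90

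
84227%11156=6135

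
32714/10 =3271 + 2/5 =3271.40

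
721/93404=721/93404 = 0.01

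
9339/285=32 + 73/95 = 32.77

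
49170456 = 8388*5862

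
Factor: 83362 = 2^1 * 41681^1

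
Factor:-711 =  - 3^2*79^1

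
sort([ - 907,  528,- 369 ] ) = [-907,-369,528 ]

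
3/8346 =1/2782= 0.00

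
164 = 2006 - 1842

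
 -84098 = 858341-942439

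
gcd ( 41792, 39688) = 8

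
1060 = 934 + 126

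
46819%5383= 3755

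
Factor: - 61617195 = -3^2 * 5^1 * 541^1*2531^1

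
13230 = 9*1470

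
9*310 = 2790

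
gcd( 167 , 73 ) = 1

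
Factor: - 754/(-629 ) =2^1 * 13^1*17^(- 1 )*29^1  *37^(-1 ) 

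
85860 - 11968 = 73892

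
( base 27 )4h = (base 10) 125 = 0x7D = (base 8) 175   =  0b1111101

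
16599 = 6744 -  - 9855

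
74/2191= 74/2191=0.03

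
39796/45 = 884 + 16/45 = 884.36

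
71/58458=71/58458  =  0.00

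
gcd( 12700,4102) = 2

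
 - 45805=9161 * ( - 5)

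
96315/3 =32105 = 32105.00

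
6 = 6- 0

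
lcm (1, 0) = 0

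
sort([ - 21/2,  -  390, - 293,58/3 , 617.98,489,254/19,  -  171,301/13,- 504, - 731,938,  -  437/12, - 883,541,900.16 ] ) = [ - 883, - 731, -504,  -  390,  -  293,-171, - 437/12 , - 21/2,254/19,58/3,  301/13, 489,  541,  617.98,900.16,938]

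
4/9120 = 1/2280 =0.00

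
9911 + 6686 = 16597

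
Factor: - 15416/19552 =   -  41/52 = - 2^(  -  2)*13^( -1)*41^1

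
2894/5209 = 2894/5209=0.56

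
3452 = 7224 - 3772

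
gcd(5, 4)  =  1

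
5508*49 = 269892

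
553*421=232813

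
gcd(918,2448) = 306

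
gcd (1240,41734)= 2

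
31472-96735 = -65263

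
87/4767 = 29/1589 = 0.02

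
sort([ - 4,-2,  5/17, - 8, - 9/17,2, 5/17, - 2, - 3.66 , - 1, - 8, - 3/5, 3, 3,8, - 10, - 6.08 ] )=[ - 10, - 8,- 8, - 6.08, - 4 , - 3.66, - 2, - 2, - 1,-3/5, - 9/17, 5/17, 5/17, 2, 3, 3, 8]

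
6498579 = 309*21031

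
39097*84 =3284148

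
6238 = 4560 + 1678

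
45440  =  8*5680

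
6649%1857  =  1078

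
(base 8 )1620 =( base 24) 1E0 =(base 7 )2442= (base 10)912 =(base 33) RL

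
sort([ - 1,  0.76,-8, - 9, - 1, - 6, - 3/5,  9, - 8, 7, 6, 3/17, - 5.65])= [-9, - 8, - 8, - 6, - 5.65, - 1,- 1, - 3/5,  3/17, 0.76, 6 , 7, 9]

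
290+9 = 299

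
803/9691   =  73/881 = 0.08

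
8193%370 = 53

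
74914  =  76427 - 1513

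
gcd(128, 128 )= 128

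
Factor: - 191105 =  -5^1 * 37^1*1033^1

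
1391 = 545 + 846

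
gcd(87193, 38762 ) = 1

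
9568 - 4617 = 4951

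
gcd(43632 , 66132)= 36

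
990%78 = 54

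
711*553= 393183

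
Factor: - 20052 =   -  2^2*3^2*557^1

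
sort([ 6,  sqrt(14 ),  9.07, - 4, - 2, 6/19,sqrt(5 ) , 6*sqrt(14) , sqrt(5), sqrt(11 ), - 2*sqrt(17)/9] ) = [ -4, - 2, - 2*sqrt(17)/9,6/19 , sqrt (5 ),sqrt(5) , sqrt(11),  sqrt( 14), 6 , 9.07, 6*sqrt( 14) ]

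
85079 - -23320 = 108399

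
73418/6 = 36709/3 = 12236.33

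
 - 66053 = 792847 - 858900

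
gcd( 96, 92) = 4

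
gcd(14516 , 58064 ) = 14516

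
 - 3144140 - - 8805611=5661471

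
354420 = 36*9845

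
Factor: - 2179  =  - 2179^1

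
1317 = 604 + 713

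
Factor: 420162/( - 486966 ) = - 239/277=-  239^1*277^(-1)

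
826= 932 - 106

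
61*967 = 58987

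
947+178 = 1125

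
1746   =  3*582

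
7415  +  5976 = 13391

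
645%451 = 194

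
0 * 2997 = 0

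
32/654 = 16/327 = 0.05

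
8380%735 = 295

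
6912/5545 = 1 + 1367/5545 = 1.25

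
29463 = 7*4209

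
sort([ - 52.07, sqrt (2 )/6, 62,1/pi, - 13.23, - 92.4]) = [ - 92.4,-52.07, - 13.23, sqrt(2 ) /6,1/pi,62]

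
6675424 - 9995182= - 3319758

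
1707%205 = 67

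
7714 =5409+2305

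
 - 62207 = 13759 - 75966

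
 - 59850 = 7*( - 8550) 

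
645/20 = 32  +  1/4 = 32.25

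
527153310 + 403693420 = 930846730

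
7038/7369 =7038/7369 = 0.96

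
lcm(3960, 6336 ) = 31680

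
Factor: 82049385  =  3^1*5^1*11^1*497269^1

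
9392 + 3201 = 12593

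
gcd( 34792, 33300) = 4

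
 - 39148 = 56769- 95917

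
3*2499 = 7497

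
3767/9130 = 3767/9130 = 0.41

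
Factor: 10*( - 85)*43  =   - 2^1*5^2*17^1*43^1 = - 36550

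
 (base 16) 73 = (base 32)3J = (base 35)3A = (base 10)115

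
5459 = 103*53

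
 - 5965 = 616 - 6581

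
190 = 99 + 91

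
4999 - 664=4335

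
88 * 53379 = 4697352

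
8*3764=30112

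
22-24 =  - 2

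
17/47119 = 17/47119 = 0.00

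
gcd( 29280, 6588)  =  732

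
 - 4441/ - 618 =4441/618 = 7.19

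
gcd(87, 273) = 3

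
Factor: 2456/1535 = 2^3*5^(  -  1) = 8/5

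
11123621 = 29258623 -18135002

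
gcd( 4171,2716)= 97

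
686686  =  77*8918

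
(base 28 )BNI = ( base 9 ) 13657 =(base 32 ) 926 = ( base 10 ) 9286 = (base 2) 10010001000110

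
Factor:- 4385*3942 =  - 2^1*3^3*5^1*73^1*877^1 = - 17285670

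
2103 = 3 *701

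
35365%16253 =2859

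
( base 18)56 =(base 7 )165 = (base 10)96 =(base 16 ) 60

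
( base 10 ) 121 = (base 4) 1321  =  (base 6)321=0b1111001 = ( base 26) 4h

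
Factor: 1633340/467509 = 2^2* 5^1  *7^( - 3) *29^( - 1 )*47^( - 1 )*81667^1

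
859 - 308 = 551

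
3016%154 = 90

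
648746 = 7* 92678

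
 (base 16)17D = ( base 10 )381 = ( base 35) av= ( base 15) 1a6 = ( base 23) GD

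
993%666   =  327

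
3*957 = 2871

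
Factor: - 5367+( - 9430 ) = - 14797=- 14797^1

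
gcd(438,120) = 6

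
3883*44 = 170852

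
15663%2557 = 321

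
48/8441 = 48/8441 = 0.01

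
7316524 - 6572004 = 744520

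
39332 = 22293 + 17039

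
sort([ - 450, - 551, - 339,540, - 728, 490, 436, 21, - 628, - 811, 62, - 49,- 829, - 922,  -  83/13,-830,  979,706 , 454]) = [ - 922 , - 830, - 829, - 811, - 728,- 628 , - 551,- 450,  -  339, - 49, - 83/13,  21,62, 436,454, 490, 540, 706,979]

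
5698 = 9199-3501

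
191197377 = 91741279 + 99456098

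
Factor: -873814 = -2^1*67^1*6521^1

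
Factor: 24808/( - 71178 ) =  -2^2 * 3^( - 1)*7^1* 443^1 * 11863^( - 1 ) = - 12404/35589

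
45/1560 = 3/104 = 0.03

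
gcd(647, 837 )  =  1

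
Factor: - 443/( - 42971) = 97^(-1) = 1/97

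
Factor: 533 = 13^1*41^1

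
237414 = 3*79138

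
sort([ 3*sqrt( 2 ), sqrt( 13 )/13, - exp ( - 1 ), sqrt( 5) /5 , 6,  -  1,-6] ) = [ - 6, - 1, - exp( - 1),  sqrt( 13)/13, sqrt( 5 )/5,3*sqrt(2), 6]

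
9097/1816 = 5 + 17/1816 = 5.01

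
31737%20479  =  11258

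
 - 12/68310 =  - 1 + 11383/11385 = - 0.00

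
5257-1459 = 3798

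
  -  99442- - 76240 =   -  23202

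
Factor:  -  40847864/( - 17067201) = 2^3*3^( - 1) * 17^( - 1)*97^1*52639^1 *334651^ ( - 1)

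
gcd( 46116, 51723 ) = 63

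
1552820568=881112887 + 671707681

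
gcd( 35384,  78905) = 1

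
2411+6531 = 8942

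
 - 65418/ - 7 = 9345 + 3/7 = 9345.43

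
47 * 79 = 3713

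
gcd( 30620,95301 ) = 1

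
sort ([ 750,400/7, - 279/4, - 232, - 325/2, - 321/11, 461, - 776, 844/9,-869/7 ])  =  [ - 776, -232, - 325/2, - 869/7,  -  279/4, - 321/11,400/7,  844/9,461, 750]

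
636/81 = 7 +23/27 = 7.85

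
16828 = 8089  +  8739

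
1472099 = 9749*151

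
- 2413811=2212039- 4625850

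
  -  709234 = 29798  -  739032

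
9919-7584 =2335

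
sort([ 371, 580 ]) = [371,580]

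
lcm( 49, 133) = 931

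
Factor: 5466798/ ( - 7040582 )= - 2733399/3520291 = - 3^3 *37^( - 1) * 67^1 * 1511^1* 95143^( - 1) 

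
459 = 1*459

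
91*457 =41587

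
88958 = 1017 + 87941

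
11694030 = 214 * 54645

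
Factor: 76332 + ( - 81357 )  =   - 3^1*5^2*67^1 = -5025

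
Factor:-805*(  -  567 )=3^4*5^1*7^2*23^1=456435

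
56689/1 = 56689=56689.00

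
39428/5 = 39428/5 = 7885.60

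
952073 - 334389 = 617684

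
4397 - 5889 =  - 1492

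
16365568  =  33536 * 488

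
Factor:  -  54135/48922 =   -  2^ (- 1) * 3^3*5^1*61^ ( - 1) = - 135/122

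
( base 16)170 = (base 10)368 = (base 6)1412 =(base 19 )107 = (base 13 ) 224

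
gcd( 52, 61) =1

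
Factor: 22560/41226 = 3760/6871 = 2^4 * 5^1*47^1*6871^( - 1 )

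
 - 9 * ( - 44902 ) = 404118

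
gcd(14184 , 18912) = 4728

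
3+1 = 4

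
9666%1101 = 858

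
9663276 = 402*24038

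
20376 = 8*2547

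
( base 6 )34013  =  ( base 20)BI1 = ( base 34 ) 441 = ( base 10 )4761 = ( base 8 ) 11231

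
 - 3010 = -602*5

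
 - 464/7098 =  - 232/3549 = - 0.07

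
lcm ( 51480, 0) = 0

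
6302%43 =24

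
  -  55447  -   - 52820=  -2627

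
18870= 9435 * 2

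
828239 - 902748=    - 74509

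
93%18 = 3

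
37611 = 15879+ 21732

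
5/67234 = 5/67234= 0.00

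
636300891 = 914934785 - 278633894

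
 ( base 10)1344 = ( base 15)5e9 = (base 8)2500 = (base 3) 1211210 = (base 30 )1EO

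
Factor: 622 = 2^1 * 311^1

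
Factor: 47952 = 2^4 * 3^4*37^1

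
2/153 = 2/153  =  0.01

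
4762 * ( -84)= - 400008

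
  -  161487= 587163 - 748650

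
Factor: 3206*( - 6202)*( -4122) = 81960248664 = 2^3*3^2*7^2*229^2*443^1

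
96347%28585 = 10592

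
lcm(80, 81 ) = 6480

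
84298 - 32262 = 52036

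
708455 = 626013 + 82442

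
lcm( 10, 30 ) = 30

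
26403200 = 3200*8251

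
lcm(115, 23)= 115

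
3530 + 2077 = 5607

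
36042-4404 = 31638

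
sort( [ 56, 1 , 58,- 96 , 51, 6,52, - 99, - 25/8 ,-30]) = [ - 99,-96, - 30,-25/8, 1,  6, 51,  52,56, 58]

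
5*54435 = 272175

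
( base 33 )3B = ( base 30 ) 3K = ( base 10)110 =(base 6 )302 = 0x6e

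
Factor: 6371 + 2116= 8487 = 3^2*23^1*41^1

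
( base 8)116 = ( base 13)60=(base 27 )2O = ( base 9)86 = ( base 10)78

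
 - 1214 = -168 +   -  1046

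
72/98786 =36/49393 = 0.00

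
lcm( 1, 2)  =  2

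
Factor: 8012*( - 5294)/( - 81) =42415528/81 = 2^3 * 3^( - 4) * 2003^1*2647^1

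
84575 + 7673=92248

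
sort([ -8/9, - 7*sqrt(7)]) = [  -  7*sqrt(7 ), - 8/9]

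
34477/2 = 17238 + 1/2=17238.50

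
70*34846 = 2439220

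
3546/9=394 =394.00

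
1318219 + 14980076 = 16298295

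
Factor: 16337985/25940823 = 5445995/8646941 = 5^1*41^ ( - 1 )*59^1*18461^1*210901^(-1)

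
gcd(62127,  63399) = 3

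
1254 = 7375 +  - 6121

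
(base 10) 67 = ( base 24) 2J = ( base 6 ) 151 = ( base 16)43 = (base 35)1W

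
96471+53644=150115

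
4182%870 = 702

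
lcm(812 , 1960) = 56840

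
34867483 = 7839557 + 27027926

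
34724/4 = 8681 = 8681.00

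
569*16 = 9104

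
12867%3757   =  1596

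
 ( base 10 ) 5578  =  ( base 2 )1010111001010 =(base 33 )541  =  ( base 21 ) cdd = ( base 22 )bbc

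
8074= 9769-1695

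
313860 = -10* (-31386)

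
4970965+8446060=13417025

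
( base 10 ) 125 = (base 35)3K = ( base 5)1000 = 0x7d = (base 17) 76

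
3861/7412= 3861/7412 = 0.52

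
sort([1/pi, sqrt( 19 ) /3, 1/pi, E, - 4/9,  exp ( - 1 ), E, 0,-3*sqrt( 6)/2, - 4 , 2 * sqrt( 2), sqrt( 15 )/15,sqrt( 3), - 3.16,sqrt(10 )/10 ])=[  -  4, - 3*sqrt( 6) /2, - 3.16,-4/9,0,sqrt(15)/15, sqrt( 10 )/10,  1/pi, 1/pi, exp( - 1), sqrt( 19)/3,sqrt(3 ), E, E,2 * sqrt (2 )]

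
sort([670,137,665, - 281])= [  -  281, 137,665,670] 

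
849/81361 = 849/81361 = 0.01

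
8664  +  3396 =12060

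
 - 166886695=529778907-696665602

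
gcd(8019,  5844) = 3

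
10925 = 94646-83721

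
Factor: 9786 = 2^1 * 3^1*  7^1*233^1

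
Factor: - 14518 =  - 2^1*7^1*17^1*61^1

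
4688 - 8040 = -3352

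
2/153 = 2/153  =  0.01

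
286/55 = 5  +  1/5 = 5.20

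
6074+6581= 12655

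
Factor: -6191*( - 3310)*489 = 10020690690 =2^1* 3^1*5^1*41^1*151^1 *163^1*331^1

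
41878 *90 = 3769020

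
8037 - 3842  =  4195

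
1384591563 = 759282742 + 625308821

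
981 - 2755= - 1774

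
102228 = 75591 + 26637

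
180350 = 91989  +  88361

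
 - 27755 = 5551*( - 5 )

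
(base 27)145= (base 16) 34A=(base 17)2f9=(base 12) 5A2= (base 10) 842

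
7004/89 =78+62/89  =  78.70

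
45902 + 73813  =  119715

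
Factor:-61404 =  - 2^2*3^1*7^1* 17^1*43^1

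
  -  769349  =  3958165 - 4727514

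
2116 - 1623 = 493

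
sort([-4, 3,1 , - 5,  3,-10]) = [-10, - 5 , - 4, 1, 3, 3]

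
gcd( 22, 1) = 1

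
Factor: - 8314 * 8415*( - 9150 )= 640155136500 = 2^2*3^3*5^3*11^1*17^1*61^1*4157^1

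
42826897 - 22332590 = 20494307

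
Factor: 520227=3^2*57803^1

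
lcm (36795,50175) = 551925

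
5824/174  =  2912/87 = 33.47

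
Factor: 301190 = 2^1*5^1*30119^1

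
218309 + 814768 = 1033077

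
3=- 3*( - 1)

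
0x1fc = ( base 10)508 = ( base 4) 13330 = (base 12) 364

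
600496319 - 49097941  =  551398378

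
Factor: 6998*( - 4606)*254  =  -2^3 * 7^2*47^1*127^1 * 3499^1=-8187128152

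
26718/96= 278 + 5/16 = 278.31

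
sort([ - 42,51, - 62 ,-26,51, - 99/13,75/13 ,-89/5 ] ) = [ - 62, - 42 ,-26 ,-89/5, - 99/13,75/13,  51,51 ]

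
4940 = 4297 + 643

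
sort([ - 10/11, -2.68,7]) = [ - 2.68,-10/11,  7] 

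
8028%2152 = 1572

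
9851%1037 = 518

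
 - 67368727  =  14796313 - 82165040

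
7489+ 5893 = 13382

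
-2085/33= -64 + 9/11=- 63.18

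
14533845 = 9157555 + 5376290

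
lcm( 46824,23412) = 46824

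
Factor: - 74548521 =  - 3^2  *  31^1*267199^1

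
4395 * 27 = 118665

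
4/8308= 1/2077 = 0.00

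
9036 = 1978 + 7058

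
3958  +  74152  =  78110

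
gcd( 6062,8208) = 2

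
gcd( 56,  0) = 56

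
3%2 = 1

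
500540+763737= 1264277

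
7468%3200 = 1068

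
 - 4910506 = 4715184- 9625690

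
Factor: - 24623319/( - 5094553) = 3^1 * 7^1*1172539^1*5094553^(-1 )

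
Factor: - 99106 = - 2^1*7^1*7079^1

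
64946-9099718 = -9034772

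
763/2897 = 763/2897 = 0.26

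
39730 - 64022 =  - 24292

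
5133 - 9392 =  - 4259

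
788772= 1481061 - 692289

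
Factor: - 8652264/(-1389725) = 2^3*3^1*5^( - 2)*55589^( - 1 )*360511^1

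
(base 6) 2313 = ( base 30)i9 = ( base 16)225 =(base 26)L3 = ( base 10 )549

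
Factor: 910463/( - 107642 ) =- 8509/1006 = - 2^(-1)*67^1*127^1*503^( - 1) 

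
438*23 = 10074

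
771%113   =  93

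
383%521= 383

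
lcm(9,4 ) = 36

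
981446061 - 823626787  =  157819274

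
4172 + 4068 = 8240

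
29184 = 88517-59333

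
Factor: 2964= 2^2*3^1* 13^1*19^1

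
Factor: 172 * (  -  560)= - 96320 = - 2^6*5^1*7^1 * 43^1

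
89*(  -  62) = -5518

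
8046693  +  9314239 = 17360932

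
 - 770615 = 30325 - 800940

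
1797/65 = 27+42/65  =  27.65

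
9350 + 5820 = 15170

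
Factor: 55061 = 55061^1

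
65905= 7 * 9415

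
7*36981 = 258867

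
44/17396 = 11/4349 = 0.00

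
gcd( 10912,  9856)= 352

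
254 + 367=621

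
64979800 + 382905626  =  447885426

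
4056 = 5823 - 1767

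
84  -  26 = 58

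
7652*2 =15304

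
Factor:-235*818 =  - 2^1 *5^1*47^1*409^1 = - 192230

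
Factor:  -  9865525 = -5^2*17^1*139^1*167^1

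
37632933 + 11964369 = 49597302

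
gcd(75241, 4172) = 1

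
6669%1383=1137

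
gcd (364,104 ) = 52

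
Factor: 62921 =62921^1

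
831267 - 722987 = 108280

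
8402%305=167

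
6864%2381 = 2102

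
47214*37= 1746918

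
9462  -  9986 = -524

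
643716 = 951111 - 307395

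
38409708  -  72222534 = - 33812826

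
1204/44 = 27 + 4/11 = 27.36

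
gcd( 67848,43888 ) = 8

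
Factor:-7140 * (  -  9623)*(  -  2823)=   -  2^2*3^2*5^1*7^1*17^1 * 941^1*9623^1 = - 193963305060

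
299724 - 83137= 216587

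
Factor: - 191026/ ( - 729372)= 2^( - 1 )*3^ ( - 1)*7^( - 1)*11^1 = 11/42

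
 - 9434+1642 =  - 7792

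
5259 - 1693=3566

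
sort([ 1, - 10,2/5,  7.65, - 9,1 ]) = [ - 10, - 9,2/5, 1 , 1, 7.65 ]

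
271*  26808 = 7264968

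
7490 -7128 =362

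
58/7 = 58/7  =  8.29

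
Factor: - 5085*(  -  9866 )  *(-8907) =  - 2^1*3^3*5^1*113^1 *2969^1*4933^1 = -  446851809270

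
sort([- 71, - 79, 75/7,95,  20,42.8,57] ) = [ - 79,  -  71,75/7, 20 , 42.8,57, 95 ]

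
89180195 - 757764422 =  - 668584227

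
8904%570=354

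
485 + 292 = 777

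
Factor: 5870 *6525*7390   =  2^2*3^2*5^4*29^1*587^1*739^1 = 283049932500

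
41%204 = 41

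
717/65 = 717/65 = 11.03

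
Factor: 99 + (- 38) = 61= 61^1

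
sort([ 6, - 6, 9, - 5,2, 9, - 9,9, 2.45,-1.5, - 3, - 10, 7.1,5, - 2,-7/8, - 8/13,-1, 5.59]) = [ - 10, - 9, - 6,-5, - 3, - 2  , - 1.5, - 1, - 7/8, - 8/13 , 2, 2.45, 5,5.59,6, 7.1, 9, 9, 9]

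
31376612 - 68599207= -37222595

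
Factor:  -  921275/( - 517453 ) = 5^2*43^1*557^( - 1 )*857^1*929^( - 1 ) 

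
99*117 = 11583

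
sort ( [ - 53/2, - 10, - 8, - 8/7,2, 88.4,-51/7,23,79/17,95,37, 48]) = [ - 53/2 , - 10, - 8, - 51/7, - 8/7, 2,79/17,23,37,48,88.4, 95 ] 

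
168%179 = 168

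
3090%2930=160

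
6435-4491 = 1944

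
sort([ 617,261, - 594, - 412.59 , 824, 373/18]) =[ - 594,-412.59, 373/18, 261, 617 , 824 ] 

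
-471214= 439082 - 910296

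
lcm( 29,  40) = 1160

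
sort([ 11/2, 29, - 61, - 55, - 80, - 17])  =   [ - 80, - 61, - 55, - 17,11/2 , 29 ]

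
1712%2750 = 1712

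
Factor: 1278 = 2^1*3^2*71^1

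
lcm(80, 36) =720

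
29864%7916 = 6116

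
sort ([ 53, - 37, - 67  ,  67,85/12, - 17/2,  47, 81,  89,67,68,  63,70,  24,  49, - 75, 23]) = [ - 75 , - 67, - 37, - 17/2,85/12, 23,24, 47,49,53,63,  67,  67,68, 70,81, 89]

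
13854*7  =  96978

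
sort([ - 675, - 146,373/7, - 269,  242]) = [ - 675, - 269,-146, 373/7,242]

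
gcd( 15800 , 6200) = 200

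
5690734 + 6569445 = 12260179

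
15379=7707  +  7672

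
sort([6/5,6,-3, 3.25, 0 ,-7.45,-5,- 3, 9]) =[  -  7.45,- 5, - 3, - 3, 0, 6/5, 3.25,6, 9]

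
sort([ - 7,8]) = [ - 7,8 ] 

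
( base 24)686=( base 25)5L4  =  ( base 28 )4IE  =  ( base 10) 3654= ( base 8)7106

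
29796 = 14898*2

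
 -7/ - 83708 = 7/83708=0.00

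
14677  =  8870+5807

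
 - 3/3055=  - 1 + 3052/3055 = -0.00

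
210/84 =5/2 = 2.50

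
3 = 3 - 0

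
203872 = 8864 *23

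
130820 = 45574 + 85246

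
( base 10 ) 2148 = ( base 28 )2KK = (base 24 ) 3HC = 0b100001100100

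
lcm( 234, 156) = 468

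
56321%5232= 4001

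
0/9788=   0 = 0.00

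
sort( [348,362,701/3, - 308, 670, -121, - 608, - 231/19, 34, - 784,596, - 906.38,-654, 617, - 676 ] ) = [ - 906.38 , -784, - 676 , - 654, - 608,-308, - 121,-231/19,  34,701/3,348,362,596, 617,670 ] 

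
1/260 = 1/260 = 0.00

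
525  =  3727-3202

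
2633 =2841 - 208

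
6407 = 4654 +1753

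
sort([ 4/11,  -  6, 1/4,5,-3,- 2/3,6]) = [- 6,-3, - 2/3,  1/4  ,  4/11,5,6] 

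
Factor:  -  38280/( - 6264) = 55/9 = 3^(-2)*5^1 * 11^1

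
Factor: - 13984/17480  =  -2^2*5^( - 1)=- 4/5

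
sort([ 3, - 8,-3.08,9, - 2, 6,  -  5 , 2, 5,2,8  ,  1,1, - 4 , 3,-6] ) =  [ -8, - 6,-5,-4,  -  3.08, - 2 , 1, 1, 2,2  ,  3, 3, 5,6,8,9] 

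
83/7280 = 83/7280 = 0.01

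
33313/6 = 5552+ 1/6 = 5552.17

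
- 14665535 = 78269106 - 92934641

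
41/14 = 2 + 13/14 =2.93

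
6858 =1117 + 5741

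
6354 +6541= 12895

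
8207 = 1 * 8207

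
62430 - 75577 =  - 13147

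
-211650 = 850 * ( - 249)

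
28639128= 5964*4802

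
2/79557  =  2/79557 = 0.00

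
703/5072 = 703/5072= 0.14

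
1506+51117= 52623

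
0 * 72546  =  0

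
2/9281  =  2/9281 = 0.00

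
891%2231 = 891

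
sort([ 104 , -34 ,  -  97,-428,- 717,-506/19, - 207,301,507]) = [ - 717, - 428, -207,-97, -34,-506/19, 104,301,507]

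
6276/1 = 6276= 6276.00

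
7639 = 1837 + 5802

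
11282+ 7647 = 18929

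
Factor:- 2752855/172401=-3^( - 1 )*5^1 * 7^1 * 57467^( - 1)*78653^1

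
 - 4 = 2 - 6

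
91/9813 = 91/9813 =0.01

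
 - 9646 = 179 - 9825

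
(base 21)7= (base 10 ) 7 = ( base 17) 7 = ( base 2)111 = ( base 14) 7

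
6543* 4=26172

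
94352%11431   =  2904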